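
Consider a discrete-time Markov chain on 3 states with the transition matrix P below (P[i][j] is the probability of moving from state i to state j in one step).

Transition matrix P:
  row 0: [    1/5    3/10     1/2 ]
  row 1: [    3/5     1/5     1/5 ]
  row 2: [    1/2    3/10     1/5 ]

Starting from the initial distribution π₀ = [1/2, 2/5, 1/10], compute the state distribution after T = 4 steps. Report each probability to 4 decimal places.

t=0: π = [0.5000, 0.4000, 0.1000]
t=1: π = [0.3900, 0.2600, 0.3500]
t=2: π = [0.4090, 0.2740, 0.3170]
t=3: π = [0.4047, 0.2726, 0.3227]
t=4: π = [0.4059, 0.2727, 0.3214]

π = [0.4059, 0.2727, 0.3214]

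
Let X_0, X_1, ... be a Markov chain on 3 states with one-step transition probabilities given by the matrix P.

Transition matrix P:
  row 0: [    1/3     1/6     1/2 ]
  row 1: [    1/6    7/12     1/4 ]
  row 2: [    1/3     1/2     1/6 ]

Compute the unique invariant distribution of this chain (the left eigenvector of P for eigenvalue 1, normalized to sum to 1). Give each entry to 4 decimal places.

Balance equations π_j = Σ_i π_i·P[i][j]:
  π_0 = 1/3·π_0 + 1/6·π_1 + 1/3·π_2
  π_1 = 1/6·π_0 + 7/12·π_1 + 1/2·π_2
  normalize: π_0 + π_1 + π_2 = 1
Solving the linear system gives exactly π = [8/31, 14/31, 9/31].

π = [0.2581, 0.4516, 0.2903]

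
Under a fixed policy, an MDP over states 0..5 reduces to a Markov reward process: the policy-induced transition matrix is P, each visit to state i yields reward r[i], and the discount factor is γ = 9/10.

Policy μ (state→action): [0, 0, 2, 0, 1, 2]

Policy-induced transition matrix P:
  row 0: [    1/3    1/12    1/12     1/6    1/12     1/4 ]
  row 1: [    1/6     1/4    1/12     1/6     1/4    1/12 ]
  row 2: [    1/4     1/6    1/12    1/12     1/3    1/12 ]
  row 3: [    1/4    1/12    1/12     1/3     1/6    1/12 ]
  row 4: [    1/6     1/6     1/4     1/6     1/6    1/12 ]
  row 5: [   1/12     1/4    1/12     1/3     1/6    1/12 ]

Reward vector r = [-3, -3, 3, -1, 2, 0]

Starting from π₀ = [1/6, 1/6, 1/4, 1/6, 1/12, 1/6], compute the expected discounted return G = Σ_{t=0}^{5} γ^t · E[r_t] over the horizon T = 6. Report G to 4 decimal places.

G = -2.5782

t=0: π = [0.1667, 0.1667, 0.2500, 0.1667, 0.0833, 0.1667], E[r] = -0.2500, γ^t·E[r] = -0.250000, running G = -0.250000
t=1: π = [0.2153, 0.1667, 0.0972, 0.2014, 0.2083, 0.1111], E[r] = -0.6389, γ^t·E[r] = -0.575000, running G = -0.825000
t=2: π = [0.2182, 0.1551, 0.1181, 0.2106, 0.1788, 0.1192], E[r] = -0.6186, γ^t·E[r] = -0.501094, running G = -1.326094
t=3: π = [0.2205, 0.1538, 0.1131, 0.2118, 0.1811, 0.1197], E[r] = -0.6331, γ^t·E[r] = -0.461496, running G = -1.787590
t=4: π = [0.2205, 0.1534, 0.1135, 0.2125, 0.1800, 0.1201], E[r] = -0.6339, γ^t·E[r] = -0.415882, running G = -2.203472
t=5: π = [0.2206, 0.1534, 0.1133, 0.2126, 0.1800, 0.1201], E[r] = -0.6345, γ^t·E[r] = -0.374683, running G = -2.578155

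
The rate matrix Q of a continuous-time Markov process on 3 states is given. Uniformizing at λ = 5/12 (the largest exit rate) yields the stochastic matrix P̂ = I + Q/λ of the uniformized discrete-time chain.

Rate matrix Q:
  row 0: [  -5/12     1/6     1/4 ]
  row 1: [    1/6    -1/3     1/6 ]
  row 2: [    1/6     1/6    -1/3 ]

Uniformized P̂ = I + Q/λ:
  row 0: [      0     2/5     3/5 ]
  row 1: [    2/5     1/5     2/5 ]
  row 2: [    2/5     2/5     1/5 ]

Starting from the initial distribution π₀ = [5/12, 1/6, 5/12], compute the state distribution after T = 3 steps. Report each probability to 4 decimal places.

π = [0.2773, 0.3347, 0.3880]

t=0: π = [0.4167, 0.1667, 0.4167]
t=1: π = [0.2333, 0.3667, 0.4000]
t=2: π = [0.3067, 0.3267, 0.3667]
t=3: π = [0.2773, 0.3347, 0.3880]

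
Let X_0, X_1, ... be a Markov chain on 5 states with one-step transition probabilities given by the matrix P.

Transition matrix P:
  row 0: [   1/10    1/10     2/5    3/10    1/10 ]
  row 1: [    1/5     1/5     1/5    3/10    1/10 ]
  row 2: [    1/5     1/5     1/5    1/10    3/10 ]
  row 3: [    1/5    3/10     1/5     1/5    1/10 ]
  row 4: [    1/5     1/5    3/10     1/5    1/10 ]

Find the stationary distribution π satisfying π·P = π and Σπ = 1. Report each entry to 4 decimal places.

Balance equations π_j = Σ_i π_i·P[i][j]:
  π_0 = 1/10·π_0 + 1/5·π_1 + 1/5·π_2 + 1/5·π_3 + 1/5·π_4
  π_1 = 1/10·π_0 + 1/5·π_1 + 1/5·π_2 + 3/10·π_3 + 1/5·π_4
  π_2 = 2/5·π_0 + 1/5·π_1 + 1/5·π_2 + 1/5·π_3 + 3/10·π_4
  π_3 = 3/10·π_0 + 3/10·π_1 + 1/10·π_2 + 1/5·π_3 + 1/5·π_4
  normalize: π_0 + π_1 + π_2 + π_3 + π_4 = 1
Solving the linear system gives exactly π = [2/11, 219/1078, 271/1078, 115/539, 81/539].

π = [0.1818, 0.2032, 0.2514, 0.2134, 0.1503]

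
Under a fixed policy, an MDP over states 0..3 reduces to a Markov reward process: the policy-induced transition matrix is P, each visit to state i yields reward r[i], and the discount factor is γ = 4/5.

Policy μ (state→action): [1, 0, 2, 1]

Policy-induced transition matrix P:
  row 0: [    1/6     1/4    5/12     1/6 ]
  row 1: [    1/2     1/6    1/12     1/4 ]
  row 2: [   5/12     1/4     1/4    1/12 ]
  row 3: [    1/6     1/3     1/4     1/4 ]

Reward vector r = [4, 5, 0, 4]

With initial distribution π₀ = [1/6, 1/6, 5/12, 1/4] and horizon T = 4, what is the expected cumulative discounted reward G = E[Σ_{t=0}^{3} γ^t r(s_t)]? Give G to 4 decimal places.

t=0: π = [0.1667, 0.1667, 0.4167, 0.2500], E[r] = 2.5000, γ^t·E[r] = 2.500000, running G = 2.500000
t=1: π = [0.3264, 0.2569, 0.2500, 0.1667], E[r] = 3.2569, γ^t·E[r] = 2.605556, running G = 5.105556
t=2: π = [0.3148, 0.2425, 0.2616, 0.1811], E[r] = 3.1962, γ^t·E[r] = 2.045556, running G = 7.151111
t=3: π = [0.3129, 0.2449, 0.2621, 0.1802], E[r] = 3.1967, γ^t·E[r] = 1.636691, running G = 8.787802

G = 8.7878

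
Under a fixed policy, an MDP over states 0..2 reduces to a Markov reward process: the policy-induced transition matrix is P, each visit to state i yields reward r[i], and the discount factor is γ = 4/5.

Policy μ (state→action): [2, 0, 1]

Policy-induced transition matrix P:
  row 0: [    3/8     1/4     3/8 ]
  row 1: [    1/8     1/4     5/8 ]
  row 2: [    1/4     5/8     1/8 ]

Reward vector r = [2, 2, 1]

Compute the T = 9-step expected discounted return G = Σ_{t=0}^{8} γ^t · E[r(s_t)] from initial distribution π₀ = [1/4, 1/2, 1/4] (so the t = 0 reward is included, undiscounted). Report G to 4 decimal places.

G = 7.1135

t=0: π = [0.2500, 0.5000, 0.2500], E[r] = 1.7500, γ^t·E[r] = 1.750000, running G = 1.750000
t=1: π = [0.2188, 0.3438, 0.4375], E[r] = 1.5625, γ^t·E[r] = 1.250000, running G = 3.000000
t=2: π = [0.2344, 0.4141, 0.3516], E[r] = 1.6484, γ^t·E[r] = 1.055000, running G = 4.055000
t=3: π = [0.2275, 0.3818, 0.3906], E[r] = 1.6094, γ^t·E[r] = 0.824000, running G = 4.879000
t=4: π = [0.2307, 0.3965, 0.3728], E[r] = 1.6272, γ^t·E[r] = 0.666500, running G = 5.545500
t=5: π = [0.2293, 0.3898, 0.3809], E[r] = 1.6191, γ^t·E[r] = 0.530540, running G = 6.076040
t=6: π = [0.2299, 0.3928, 0.3772], E[r] = 1.6228, γ^t·E[r] = 0.425402, running G = 6.501442
t=7: π = [0.2296, 0.3915, 0.3789], E[r] = 1.6211, γ^t·E[r] = 0.339968, running G = 6.841410
t=8: π = [0.2298, 0.3921, 0.3781], E[r] = 1.6219, γ^t·E[r] = 0.272103, running G = 7.113513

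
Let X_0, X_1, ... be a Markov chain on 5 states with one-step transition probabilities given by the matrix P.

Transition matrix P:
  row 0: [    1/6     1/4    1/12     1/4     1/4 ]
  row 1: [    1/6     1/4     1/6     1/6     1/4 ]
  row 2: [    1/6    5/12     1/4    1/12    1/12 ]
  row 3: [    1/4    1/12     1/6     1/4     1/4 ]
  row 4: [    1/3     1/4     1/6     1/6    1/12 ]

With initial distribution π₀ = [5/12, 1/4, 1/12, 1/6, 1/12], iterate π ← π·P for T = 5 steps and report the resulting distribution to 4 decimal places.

π = [0.2141, 0.2459, 0.1623, 0.1865, 0.1911]

t=0: π = [0.4167, 0.2500, 0.0833, 0.1667, 0.0833]
t=1: π = [0.1944, 0.2361, 0.1389, 0.2083, 0.2222]
t=2: π = [0.2211, 0.2384, 0.1620, 0.1887, 0.1898]
t=3: π = [0.2140, 0.2456, 0.1617, 0.1873, 0.1914]
t=4: π = [0.2142, 0.2457, 0.1623, 0.1866, 0.1911]
t=5: π = [0.2141, 0.2459, 0.1623, 0.1865, 0.1911]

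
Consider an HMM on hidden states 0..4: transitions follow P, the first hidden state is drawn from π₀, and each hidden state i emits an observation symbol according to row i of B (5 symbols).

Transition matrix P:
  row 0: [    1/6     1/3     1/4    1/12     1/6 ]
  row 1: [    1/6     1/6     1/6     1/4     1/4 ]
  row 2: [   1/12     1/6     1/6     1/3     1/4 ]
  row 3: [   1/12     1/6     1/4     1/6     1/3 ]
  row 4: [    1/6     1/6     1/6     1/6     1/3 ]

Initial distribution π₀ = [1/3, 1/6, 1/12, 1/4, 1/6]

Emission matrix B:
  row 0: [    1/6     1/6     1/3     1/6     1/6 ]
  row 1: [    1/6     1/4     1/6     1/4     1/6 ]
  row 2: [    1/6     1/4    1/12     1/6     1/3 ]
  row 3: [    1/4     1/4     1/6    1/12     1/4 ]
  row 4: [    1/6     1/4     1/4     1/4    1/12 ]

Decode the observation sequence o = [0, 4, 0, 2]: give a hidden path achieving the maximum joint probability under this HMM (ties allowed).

t=0: δ = [5.556e-02, 2.778e-02, 1.389e-02, 6.250e-02, 2.778e-02]  (obs o_0=0)
t=1: δ = [1.543e-03, 3.086e-03, 5.208e-03, 2.604e-03, 1.736e-03]  ψ = [0, 0, 3, 3, 3]  (obs o_1=4)
t=2: δ = [8.573e-05, 1.447e-04, 1.447e-04, 4.340e-04, 2.170e-04]  ψ = [1, 2, 2, 2, 2]  (obs o_2=0)
t=3: δ = [1.206e-05, 1.206e-05, 9.042e-06, 1.206e-05, 3.617e-05]  ψ = [3, 3, 3, 3, 3]  (obs o_3=2)
backtrack: best end state = 4; path = [3, 2, 3, 4]

path = [3, 2, 3, 4]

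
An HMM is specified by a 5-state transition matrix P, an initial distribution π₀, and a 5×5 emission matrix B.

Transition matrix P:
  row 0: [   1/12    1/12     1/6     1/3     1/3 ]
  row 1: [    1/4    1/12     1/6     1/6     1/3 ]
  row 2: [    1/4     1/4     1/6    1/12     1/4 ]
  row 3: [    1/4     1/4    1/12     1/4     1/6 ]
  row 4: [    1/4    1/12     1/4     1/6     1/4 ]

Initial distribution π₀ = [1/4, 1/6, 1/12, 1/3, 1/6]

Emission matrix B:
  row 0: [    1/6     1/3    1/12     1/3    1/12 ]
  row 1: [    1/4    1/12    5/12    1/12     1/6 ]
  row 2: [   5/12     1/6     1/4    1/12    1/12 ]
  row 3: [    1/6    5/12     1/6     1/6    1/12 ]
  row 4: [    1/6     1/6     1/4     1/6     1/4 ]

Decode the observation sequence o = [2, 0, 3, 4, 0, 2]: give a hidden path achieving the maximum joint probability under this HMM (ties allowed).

t=0: δ = [2.083e-02, 6.944e-02, 2.083e-02, 5.556e-02, 4.167e-02]  (obs o_0=2)
t=1: δ = [2.894e-03, 3.472e-03, 4.823e-03, 2.315e-03, 3.858e-03]  ψ = [1, 3, 1, 3, 1]  (obs o_1=0)
t=2: δ = [4.019e-04, 1.005e-04, 8.038e-05, 1.608e-04, 2.009e-04]  ψ = [2, 2, 4, 0, 2]  (obs o_2=3)
t=3: δ = [4.186e-06, 6.698e-06, 5.582e-06, 1.116e-05, 3.349e-05]  ψ = [4, 3, 0, 0, 0]  (obs o_3=4)
t=4: δ = [1.395e-06, 6.977e-07, 3.489e-06, 9.303e-07, 1.395e-06]  ψ = [4, 3, 4, 4, 4]  (obs o_4=0)
t=5: δ = [7.268e-08, 3.634e-07, 1.454e-07, 7.752e-08, 2.180e-07]  ψ = [2, 2, 2, 0, 2]  (obs o_5=2)
backtrack: best end state = 1; path = [1, 2, 0, 4, 2, 1]

path = [1, 2, 0, 4, 2, 1]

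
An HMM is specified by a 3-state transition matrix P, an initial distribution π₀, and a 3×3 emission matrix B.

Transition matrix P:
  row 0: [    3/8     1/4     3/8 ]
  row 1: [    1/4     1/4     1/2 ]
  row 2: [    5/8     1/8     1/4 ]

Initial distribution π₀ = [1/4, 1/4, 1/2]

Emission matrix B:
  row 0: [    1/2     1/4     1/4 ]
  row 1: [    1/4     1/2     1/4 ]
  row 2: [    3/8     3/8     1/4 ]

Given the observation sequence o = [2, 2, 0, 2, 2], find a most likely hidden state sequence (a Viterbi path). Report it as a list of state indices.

path = [2, 0, 0, 2, 0]

t=0: δ = [6.250e-02, 6.250e-02, 1.250e-01]  (obs o_0=2)
t=1: δ = [1.953e-02, 3.906e-03, 7.812e-03]  ψ = [2, 0, 1]  (obs o_1=2)
t=2: δ = [3.662e-03, 1.221e-03, 2.747e-03]  ψ = [0, 0, 0]  (obs o_2=0)
t=3: δ = [4.292e-04, 2.289e-04, 3.433e-04]  ψ = [2, 0, 0]  (obs o_3=2)
t=4: δ = [5.364e-05, 2.682e-05, 4.023e-05]  ψ = [2, 0, 0]  (obs o_4=2)
backtrack: best end state = 0; path = [2, 0, 0, 2, 0]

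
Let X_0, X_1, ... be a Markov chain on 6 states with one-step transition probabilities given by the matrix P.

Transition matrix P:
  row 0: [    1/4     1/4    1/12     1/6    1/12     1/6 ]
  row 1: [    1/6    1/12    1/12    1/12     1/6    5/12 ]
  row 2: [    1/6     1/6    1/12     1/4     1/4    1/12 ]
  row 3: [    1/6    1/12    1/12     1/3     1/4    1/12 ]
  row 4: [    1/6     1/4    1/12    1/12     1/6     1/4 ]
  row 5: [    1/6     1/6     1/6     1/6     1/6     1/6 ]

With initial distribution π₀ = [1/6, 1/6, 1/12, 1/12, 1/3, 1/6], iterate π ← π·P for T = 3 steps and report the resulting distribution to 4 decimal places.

π = [0.1818, 0.1680, 0.1006, 0.1751, 0.1741, 0.2003]

t=0: π = [0.1667, 0.1667, 0.0833, 0.0833, 0.3333, 0.1667]
t=1: π = [0.1806, 0.1875, 0.0972, 0.1458, 0.1667, 0.2222]
t=2: π = [0.1817, 0.1678, 0.1019, 0.1696, 0.1719, 0.2072]
t=3: π = [0.1818, 0.1680, 0.1006, 0.1751, 0.1741, 0.2003]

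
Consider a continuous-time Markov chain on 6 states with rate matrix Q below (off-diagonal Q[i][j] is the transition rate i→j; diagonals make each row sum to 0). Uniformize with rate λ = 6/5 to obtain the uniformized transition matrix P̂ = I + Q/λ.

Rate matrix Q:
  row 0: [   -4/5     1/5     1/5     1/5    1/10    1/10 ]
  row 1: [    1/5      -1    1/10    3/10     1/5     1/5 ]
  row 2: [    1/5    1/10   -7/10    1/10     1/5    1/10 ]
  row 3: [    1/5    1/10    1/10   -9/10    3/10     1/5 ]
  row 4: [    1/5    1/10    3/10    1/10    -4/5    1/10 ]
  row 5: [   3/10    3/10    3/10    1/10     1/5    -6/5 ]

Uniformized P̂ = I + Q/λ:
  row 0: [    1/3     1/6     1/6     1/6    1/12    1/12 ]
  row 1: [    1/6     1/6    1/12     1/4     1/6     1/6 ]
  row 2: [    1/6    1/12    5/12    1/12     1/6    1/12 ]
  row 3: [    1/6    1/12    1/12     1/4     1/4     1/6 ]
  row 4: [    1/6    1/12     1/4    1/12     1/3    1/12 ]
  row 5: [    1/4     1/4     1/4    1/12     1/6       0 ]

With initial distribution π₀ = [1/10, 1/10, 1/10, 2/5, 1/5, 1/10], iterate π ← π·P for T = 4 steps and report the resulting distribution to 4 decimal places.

π = [0.2098, 0.1278, 0.2238, 0.1465, 0.1940, 0.0980]

t=0: π = [0.1000, 0.1000, 0.1000, 0.4000, 0.2000, 0.1000]
t=1: π = [0.1917, 0.1167, 0.1750, 0.1750, 0.2250, 0.1167]
t=2: π = [0.2083, 0.1285, 0.2146, 0.1479, 0.2028, 0.0979]
t=3: π = [0.2095, 0.1277, 0.2223, 0.1468, 0.1954, 0.0982]
t=4: π = [0.2098, 0.1278, 0.2238, 0.1465, 0.1940, 0.0980]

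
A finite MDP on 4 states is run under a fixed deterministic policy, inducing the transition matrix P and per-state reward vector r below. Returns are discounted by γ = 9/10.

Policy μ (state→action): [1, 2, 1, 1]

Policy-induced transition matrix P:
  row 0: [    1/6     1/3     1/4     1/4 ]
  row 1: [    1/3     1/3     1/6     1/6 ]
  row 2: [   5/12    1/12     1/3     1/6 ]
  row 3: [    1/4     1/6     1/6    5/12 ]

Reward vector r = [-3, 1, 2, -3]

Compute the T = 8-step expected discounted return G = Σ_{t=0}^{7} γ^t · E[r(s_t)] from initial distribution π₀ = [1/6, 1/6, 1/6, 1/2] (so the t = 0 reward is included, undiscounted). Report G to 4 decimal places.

G = -6.0488

t=0: π = [0.1667, 0.1667, 0.1667, 0.5000], E[r] = -1.5000, γ^t·E[r] = -1.500000, running G = -1.500000
t=1: π = [0.2778, 0.2083, 0.2083, 0.3056], E[r] = -1.1250, γ^t·E[r] = -1.012500, running G = -2.512500
t=2: π = [0.2789, 0.2303, 0.2245, 0.2662], E[r] = -0.9560, γ^t·E[r] = -0.774375, running G = -3.286875
t=3: π = [0.2834, 0.2328, 0.2273, 0.2565], E[r] = -0.9320, γ^t·E[r] = -0.679430, running G = -3.966305
t=4: π = [0.2837, 0.2338, 0.2282, 0.2544], E[r] = -0.9241, γ^t·E[r] = -0.606319, running G = -4.572623
t=5: π = [0.2839, 0.2339, 0.2283, 0.2539], E[r] = -0.9228, γ^t·E[r] = -0.544881, running G = -5.117504
t=6: π = [0.2839, 0.2339, 0.2284, 0.2538], E[r] = -0.9224, γ^t·E[r] = -0.490191, running G = -5.607695
t=7: π = [0.2839, 0.2339, 0.2284, 0.2538], E[r] = -0.9223, γ^t·E[r] = -0.441137, running G = -6.048832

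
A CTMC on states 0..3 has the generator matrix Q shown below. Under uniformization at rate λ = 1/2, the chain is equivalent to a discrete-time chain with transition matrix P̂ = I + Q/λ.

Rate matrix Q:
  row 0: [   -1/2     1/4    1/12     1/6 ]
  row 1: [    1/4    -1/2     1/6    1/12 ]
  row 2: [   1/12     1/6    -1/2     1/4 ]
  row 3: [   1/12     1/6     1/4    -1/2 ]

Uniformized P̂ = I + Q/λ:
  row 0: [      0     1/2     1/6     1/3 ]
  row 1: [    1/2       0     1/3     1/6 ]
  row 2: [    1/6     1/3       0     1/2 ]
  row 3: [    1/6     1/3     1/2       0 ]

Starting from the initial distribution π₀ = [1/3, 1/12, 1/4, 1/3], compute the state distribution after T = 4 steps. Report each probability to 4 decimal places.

t=0: π = [0.3333, 0.0833, 0.2500, 0.3333]
t=1: π = [0.1389, 0.3611, 0.2500, 0.2500]
t=2: π = [0.2639, 0.2361, 0.2685, 0.2315]
t=3: π = [0.2014, 0.2986, 0.2384, 0.2616]
t=4: π = [0.2326, 0.2674, 0.2639, 0.2361]

π = [0.2326, 0.2674, 0.2639, 0.2361]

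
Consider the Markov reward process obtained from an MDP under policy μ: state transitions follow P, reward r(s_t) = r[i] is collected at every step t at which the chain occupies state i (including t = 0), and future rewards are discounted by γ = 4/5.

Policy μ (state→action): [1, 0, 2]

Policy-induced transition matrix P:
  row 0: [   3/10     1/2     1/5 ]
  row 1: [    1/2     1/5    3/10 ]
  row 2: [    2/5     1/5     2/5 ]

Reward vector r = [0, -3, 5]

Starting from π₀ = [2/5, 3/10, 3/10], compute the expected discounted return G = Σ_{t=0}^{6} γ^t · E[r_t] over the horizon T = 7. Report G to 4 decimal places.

t=0: π = [0.4000, 0.3000, 0.3000], E[r] = 0.6000, γ^t·E[r] = 0.600000, running G = 0.600000
t=1: π = [0.3900, 0.3200, 0.2900], E[r] = 0.4900, γ^t·E[r] = 0.392000, running G = 0.992000
t=2: π = [0.3930, 0.3170, 0.2900], E[r] = 0.4990, γ^t·E[r] = 0.319360, running G = 1.311360
t=3: π = [0.3924, 0.3179, 0.2897], E[r] = 0.4948, γ^t·E[r] = 0.253338, running G = 1.564698
t=4: π = [0.3926, 0.3177, 0.2897], E[r] = 0.4955, γ^t·E[r] = 0.202953, running G = 1.767650
t=5: π = [0.3925, 0.3178, 0.2897], E[r] = 0.4953, γ^t·E[r] = 0.162298, running G = 1.929949
t=6: π = [0.3925, 0.3178, 0.2897], E[r] = 0.4953, γ^t·E[r] = 0.129849, running G = 2.059798

G = 2.0598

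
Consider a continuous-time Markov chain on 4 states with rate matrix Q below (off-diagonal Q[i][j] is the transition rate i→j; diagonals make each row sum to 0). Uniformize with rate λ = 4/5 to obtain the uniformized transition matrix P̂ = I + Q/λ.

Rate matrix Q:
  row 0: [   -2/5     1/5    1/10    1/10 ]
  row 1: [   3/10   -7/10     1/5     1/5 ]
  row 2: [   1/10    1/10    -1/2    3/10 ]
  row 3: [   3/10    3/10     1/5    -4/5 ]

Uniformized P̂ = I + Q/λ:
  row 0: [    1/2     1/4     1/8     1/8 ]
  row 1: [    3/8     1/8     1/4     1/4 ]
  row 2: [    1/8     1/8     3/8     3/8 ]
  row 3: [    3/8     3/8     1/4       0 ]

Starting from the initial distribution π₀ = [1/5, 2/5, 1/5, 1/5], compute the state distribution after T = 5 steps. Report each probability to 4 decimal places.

π = [0.3616, 0.2170, 0.2341, 0.1873]

t=0: π = [0.2000, 0.4000, 0.2000, 0.2000]
t=1: π = [0.3500, 0.2000, 0.2500, 0.2000]
t=2: π = [0.3563, 0.2188, 0.2375, 0.1875]
t=3: π = [0.3602, 0.2164, 0.2352, 0.1883]
t=4: π = [0.3612, 0.2171, 0.2344, 0.1873]
t=5: π = [0.3616, 0.2170, 0.2341, 0.1873]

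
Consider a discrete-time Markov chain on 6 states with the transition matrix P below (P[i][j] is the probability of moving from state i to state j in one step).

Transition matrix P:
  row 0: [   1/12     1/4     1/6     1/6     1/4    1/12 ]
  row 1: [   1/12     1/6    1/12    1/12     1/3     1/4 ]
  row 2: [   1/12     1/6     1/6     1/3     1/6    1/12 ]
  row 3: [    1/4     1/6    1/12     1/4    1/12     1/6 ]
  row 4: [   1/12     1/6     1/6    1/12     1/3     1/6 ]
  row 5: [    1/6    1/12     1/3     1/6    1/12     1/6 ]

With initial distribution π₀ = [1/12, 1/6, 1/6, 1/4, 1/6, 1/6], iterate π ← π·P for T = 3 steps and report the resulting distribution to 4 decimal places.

t=0: π = [0.0833, 0.1667, 0.1667, 0.2500, 0.1667, 0.1667]
t=1: π = [0.1389, 0.1597, 0.1597, 0.1875, 0.1944, 0.1597]
t=2: π = [0.1279, 0.1649, 0.1644, 0.1794, 0.2083, 0.1551]
t=3: π = [0.1262, 0.1644, 0.1638, 0.1779, 0.2117, 0.1561]

π = [0.1262, 0.1644, 0.1638, 0.1779, 0.2117, 0.1561]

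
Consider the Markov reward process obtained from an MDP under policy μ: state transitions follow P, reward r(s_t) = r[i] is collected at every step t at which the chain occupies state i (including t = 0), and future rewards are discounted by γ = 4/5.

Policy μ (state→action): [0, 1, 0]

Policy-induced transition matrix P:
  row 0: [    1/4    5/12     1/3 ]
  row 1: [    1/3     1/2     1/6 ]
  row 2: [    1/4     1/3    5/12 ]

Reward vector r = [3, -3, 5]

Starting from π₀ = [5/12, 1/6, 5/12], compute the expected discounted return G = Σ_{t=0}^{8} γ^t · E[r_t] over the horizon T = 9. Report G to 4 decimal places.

G = 6.4552

t=0: π = [0.4167, 0.1667, 0.4167], E[r] = 2.8333, γ^t·E[r] = 2.833333, running G = 2.833333
t=1: π = [0.2639, 0.3958, 0.3403], E[r] = 1.3056, γ^t·E[r] = 1.044444, running G = 3.877778
t=2: π = [0.2830, 0.4213, 0.2957], E[r] = 1.0637, γ^t·E[r] = 0.680741, running G = 4.558519
t=3: π = [0.2851, 0.4271, 0.2878], E[r] = 1.0127, γ^t·E[r] = 0.518519, running G = 5.077037
t=4: π = [0.2856, 0.4283, 0.2861], E[r] = 1.0026, γ^t·E[r] = 0.410650, running G = 5.487687
t=5: π = [0.2857, 0.4285, 0.2858], E[r] = 1.0005, γ^t·E[r] = 0.327849, running G = 5.815536
t=6: π = [0.2857, 0.4286, 0.2857], E[r] = 1.0001, γ^t·E[r] = 0.262171, running G = 6.077707
t=7: π = [0.2857, 0.4286, 0.2857], E[r] = 1.0000, γ^t·E[r] = 0.209720, running G = 6.287427
t=8: π = [0.2857, 0.4286, 0.2857], E[r] = 1.0000, γ^t·E[r] = 0.167773, running G = 6.455200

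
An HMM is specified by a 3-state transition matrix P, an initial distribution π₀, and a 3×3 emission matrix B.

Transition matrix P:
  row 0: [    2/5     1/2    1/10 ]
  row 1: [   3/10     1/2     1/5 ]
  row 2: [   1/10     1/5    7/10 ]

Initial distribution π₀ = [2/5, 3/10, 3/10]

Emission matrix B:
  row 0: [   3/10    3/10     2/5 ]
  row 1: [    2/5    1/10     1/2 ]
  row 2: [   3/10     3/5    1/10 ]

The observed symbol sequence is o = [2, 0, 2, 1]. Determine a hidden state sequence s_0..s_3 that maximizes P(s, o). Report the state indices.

path = [0, 1, 1, 2]

t=0: δ = [1.600e-01, 1.500e-01, 3.000e-02]  (obs o_0=2)
t=1: δ = [1.920e-02, 3.200e-02, 9.000e-03]  ψ = [0, 0, 1]  (obs o_1=0)
t=2: δ = [3.840e-03, 8.000e-03, 6.400e-04]  ψ = [1, 1, 1]  (obs o_2=2)
t=3: δ = [7.200e-04, 4.000e-04, 9.600e-04]  ψ = [1, 1, 1]  (obs o_3=1)
backtrack: best end state = 2; path = [0, 1, 1, 2]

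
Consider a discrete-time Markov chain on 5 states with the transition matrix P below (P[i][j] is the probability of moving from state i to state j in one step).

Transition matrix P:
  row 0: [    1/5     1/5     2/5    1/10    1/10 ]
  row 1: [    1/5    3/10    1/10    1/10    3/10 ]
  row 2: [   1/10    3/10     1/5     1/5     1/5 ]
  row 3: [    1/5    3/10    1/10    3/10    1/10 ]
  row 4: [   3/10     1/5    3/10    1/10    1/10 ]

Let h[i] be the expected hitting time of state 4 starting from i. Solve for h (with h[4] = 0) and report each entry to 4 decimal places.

First-step conditioning: h[4] = 0; for i ≠ 4, h[i] = 1 + Σ_k P[i][k]·h[k].
  h[0] = 1 + 1/5·h[0] + 1/5·h[1] + 2/5·h[2] + 1/10·h[3]
  h[1] = 1 + 1/5·h[0] + 3/10·h[1] + 1/10·h[2] + 1/10·h[3]
  h[2] = 1 + 1/10·h[0] + 3/10·h[1] + 1/5·h[2] + 1/5·h[3]
  h[3] = 1 + 1/5·h[0] + 3/10·h[1] + 1/10·h[2] + 3/10·h[3]
Solving the 4×4 linear system over states ≠ 4 gives exactly h = [1530/269, 1240/269, 1380/269, 1550/269, 0] (h[4] = 0 is the target).

h = [5.6877, 4.6097, 5.1301, 5.7621, 0.0000]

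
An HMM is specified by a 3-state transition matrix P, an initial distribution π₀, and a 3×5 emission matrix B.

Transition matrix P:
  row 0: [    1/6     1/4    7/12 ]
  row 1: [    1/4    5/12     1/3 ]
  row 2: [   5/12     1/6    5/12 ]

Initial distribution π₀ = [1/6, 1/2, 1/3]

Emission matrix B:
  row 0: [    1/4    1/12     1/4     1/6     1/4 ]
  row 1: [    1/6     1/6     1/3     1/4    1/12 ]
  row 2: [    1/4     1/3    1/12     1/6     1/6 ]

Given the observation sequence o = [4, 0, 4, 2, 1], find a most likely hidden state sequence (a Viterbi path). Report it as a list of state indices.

path = [2, 0, 2, 0, 2]

t=0: δ = [4.167e-02, 4.167e-02, 5.556e-02]  (obs o_0=4)
t=1: δ = [5.787e-03, 2.894e-03, 6.076e-03]  ψ = [2, 1, 0]  (obs o_1=0)
t=2: δ = [6.330e-04, 1.206e-04, 5.626e-04]  ψ = [2, 0, 0]  (obs o_2=4)
t=3: δ = [5.861e-05, 5.275e-05, 3.077e-05]  ψ = [2, 0, 0]  (obs o_3=2)
t=4: δ = [1.099e-06, 3.663e-06, 1.140e-05]  ψ = [1, 1, 0]  (obs o_4=1)
backtrack: best end state = 2; path = [2, 0, 2, 0, 2]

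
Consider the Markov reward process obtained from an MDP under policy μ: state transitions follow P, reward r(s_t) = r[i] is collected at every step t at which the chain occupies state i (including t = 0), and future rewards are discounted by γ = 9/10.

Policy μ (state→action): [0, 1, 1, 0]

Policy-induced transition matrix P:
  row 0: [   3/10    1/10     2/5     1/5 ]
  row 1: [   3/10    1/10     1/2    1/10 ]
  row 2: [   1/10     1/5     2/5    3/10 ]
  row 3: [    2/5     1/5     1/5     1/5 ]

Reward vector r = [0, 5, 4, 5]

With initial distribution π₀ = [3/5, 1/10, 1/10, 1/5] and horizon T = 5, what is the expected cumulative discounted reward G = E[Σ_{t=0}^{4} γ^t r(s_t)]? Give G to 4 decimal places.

G = 12.1631

t=0: π = [0.6000, 0.1000, 0.1000, 0.2000], E[r] = 1.9000, γ^t·E[r] = 1.900000, running G = 1.900000
t=1: π = [0.3000, 0.1300, 0.3700, 0.2000], E[r] = 3.1300, γ^t·E[r] = 2.817000, running G = 4.717000
t=2: π = [0.2460, 0.1570, 0.3730, 0.2240], E[r] = 3.3970, γ^t·E[r] = 2.751570, running G = 7.468570
t=3: π = [0.2478, 0.1597, 0.3709, 0.2216], E[r] = 3.3901, γ^t·E[r] = 2.471383, running G = 9.939953
t=4: π = [0.2480, 0.1593, 0.3717, 0.2211], E[r] = 3.3885, γ^t·E[r] = 2.223162, running G = 12.163115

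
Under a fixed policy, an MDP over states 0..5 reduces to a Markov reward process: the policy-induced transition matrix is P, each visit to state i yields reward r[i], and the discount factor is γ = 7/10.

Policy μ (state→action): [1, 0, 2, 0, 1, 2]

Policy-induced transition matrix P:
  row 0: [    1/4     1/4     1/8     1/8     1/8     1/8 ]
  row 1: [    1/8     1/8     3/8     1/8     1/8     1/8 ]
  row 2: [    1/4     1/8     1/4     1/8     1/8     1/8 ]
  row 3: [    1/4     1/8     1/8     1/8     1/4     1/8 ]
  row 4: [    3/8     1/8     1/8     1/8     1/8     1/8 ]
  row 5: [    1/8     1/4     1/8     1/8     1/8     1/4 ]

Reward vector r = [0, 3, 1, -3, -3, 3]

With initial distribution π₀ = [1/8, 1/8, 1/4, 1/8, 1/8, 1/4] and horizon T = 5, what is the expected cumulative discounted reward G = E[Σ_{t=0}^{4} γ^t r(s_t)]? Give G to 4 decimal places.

G = 1.2531

t=0: π = [0.1250, 0.1250, 0.2500, 0.1250, 0.1250, 0.2500], E[r] = 0.6250, γ^t·E[r] = 0.625000, running G = 0.625000
t=1: π = [0.2188, 0.1719, 0.1875, 0.1250, 0.1406, 0.1563], E[r] = 0.3750, γ^t·E[r] = 0.262500, running G = 0.887500
t=2: π = [0.2266, 0.1719, 0.1914, 0.1250, 0.1406, 0.1445], E[r] = 0.3438, γ^t·E[r] = 0.168438, running G = 1.055938
t=3: π = [0.2280, 0.1714, 0.1919, 0.1250, 0.1406, 0.1431], E[r] = 0.3384, γ^t·E[r] = 0.116064, running G = 1.172001
t=4: π = [0.2283, 0.1714, 0.1918, 0.1250, 0.1406, 0.1429], E[r] = 0.3378, γ^t·E[r] = 0.081098, running G = 1.253100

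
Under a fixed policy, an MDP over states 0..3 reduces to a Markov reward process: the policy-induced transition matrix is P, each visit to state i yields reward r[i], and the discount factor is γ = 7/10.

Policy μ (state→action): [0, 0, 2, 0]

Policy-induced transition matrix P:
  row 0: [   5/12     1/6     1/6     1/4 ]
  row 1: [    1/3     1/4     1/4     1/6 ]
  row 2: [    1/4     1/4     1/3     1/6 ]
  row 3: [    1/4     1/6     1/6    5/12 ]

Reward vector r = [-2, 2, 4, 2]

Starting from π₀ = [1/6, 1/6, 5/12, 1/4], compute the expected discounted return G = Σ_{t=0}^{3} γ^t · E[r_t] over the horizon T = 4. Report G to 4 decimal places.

t=0: π = [0.1667, 0.1667, 0.4167, 0.2500], E[r] = 2.1667, γ^t·E[r] = 2.166667, running G = 2.166667
t=1: π = [0.2917, 0.2153, 0.2500, 0.2431], E[r] = 1.3333, γ^t·E[r] = 0.933333, running G = 3.100000
t=2: π = [0.3166, 0.2054, 0.2263, 0.2517], E[r] = 1.1863, γ^t·E[r] = 0.581308, running G = 3.681308
t=3: π = [0.3199, 0.2026, 0.2215, 0.2560], E[r] = 1.1635, γ^t·E[r] = 0.399075, running G = 4.080383

G = 4.0804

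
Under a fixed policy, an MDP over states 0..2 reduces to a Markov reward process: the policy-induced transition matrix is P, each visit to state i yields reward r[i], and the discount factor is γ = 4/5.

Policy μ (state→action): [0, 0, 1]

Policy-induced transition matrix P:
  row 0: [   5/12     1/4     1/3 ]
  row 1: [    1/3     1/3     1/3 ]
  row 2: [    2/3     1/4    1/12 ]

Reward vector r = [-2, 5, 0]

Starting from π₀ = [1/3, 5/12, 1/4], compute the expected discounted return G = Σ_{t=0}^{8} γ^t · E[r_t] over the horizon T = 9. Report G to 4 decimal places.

G = 2.9670

t=0: π = [0.3333, 0.4167, 0.2500], E[r] = 1.4167, γ^t·E[r] = 1.416667, running G = 1.416667
t=1: π = [0.4444, 0.2847, 0.2708], E[r] = 0.5347, γ^t·E[r] = 0.427778, running G = 1.844444
t=2: π = [0.4606, 0.2737, 0.2656], E[r] = 0.4473, γ^t·E[r] = 0.286296, running G = 2.130741
t=3: π = [0.4603, 0.2728, 0.2669], E[r] = 0.4435, γ^t·E[r] = 0.227086, running G = 2.357827
t=4: π = [0.4607, 0.2727, 0.2666], E[r] = 0.4423, γ^t·E[r] = 0.181184, running G = 2.539011
t=5: π = [0.4606, 0.2727, 0.2667], E[r] = 0.4425, γ^t·E[r] = 0.144986, running G = 2.683996
t=6: π = [0.4606, 0.2727, 0.2667], E[r] = 0.4424, γ^t·E[r] = 0.115977, running G = 2.799973
t=7: π = [0.4606, 0.2727, 0.2667], E[r] = 0.4424, γ^t·E[r] = 0.092784, running G = 2.892757
t=8: π = [0.4606, 0.2727, 0.2667], E[r] = 0.4424, γ^t·E[r] = 0.074226, running G = 2.966983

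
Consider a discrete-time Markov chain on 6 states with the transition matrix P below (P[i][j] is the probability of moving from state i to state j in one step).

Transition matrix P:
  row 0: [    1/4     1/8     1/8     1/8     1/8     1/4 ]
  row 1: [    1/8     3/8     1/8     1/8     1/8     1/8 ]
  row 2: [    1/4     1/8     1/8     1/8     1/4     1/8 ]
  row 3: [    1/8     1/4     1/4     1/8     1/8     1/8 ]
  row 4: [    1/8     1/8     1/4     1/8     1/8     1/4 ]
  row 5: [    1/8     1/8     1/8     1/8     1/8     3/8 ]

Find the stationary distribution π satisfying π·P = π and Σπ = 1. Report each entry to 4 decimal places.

π = [0.1655, 0.1875, 0.1587, 0.1250, 0.1448, 0.2184]

Balance equations π_j = Σ_i π_i·P[i][j]:
  π_0 = 1/4·π_0 + 1/8·π_1 + 1/4·π_2 + 1/8·π_3 + 1/8·π_4 + 1/8·π_5
  π_1 = 1/8·π_0 + 3/8·π_1 + 1/8·π_2 + 1/4·π_3 + 1/8·π_4 + 1/8·π_5
  π_2 = 1/8·π_0 + 1/8·π_1 + 1/8·π_2 + 1/4·π_3 + 1/4·π_4 + 1/8·π_5
  π_3 = 1/8·π_0 + 1/8·π_1 + 1/8·π_2 + 1/8·π_3 + 1/8·π_4 + 1/8·π_5
  π_4 = 1/8·π_0 + 1/8·π_1 + 1/4·π_2 + 1/8·π_3 + 1/8·π_4 + 1/8·π_5
  normalize: π_0 + π_1 + π_2 + π_3 + π_4 + π_5 = 1
Solving the linear system gives exactly π = [73/441, 3/16, 10/63, 1/8, 73/504, 1541/7056].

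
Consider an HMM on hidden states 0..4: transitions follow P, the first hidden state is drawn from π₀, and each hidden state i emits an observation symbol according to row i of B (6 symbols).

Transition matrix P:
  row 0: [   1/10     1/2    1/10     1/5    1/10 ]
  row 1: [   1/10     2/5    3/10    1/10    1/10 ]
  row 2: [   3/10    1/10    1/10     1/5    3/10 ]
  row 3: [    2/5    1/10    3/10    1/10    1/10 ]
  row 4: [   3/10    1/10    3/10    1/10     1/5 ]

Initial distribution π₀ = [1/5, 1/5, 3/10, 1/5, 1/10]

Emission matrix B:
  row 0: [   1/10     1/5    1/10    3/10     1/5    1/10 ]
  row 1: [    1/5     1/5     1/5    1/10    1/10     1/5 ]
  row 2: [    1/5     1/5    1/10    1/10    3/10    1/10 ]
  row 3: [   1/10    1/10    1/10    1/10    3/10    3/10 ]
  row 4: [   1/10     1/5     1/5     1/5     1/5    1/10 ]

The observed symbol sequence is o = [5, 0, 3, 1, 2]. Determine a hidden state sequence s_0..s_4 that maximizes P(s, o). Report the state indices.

path = [3, 2, 0, 1, 1]

t=0: δ = [2.000e-02, 4.000e-02, 3.000e-02, 6.000e-02, 1.000e-02]  (obs o_0=5)
t=1: δ = [2.400e-03, 3.200e-03, 3.600e-03, 6.000e-04, 9.000e-04]  ψ = [3, 1, 3, 2, 2]  (obs o_1=0)
t=2: δ = [3.240e-04, 1.280e-04, 9.600e-05, 7.200e-05, 2.160e-04]  ψ = [2, 1, 1, 2, 2]  (obs o_2=3)
t=3: δ = [1.296e-05, 3.240e-05, 1.296e-05, 6.480e-06, 8.640e-06]  ψ = [4, 0, 4, 0, 4]  (obs o_3=1)
t=4: δ = [3.888e-07, 2.592e-06, 9.720e-07, 3.240e-07, 7.776e-07]  ψ = [2, 1, 1, 1, 2]  (obs o_4=2)
backtrack: best end state = 1; path = [3, 2, 0, 1, 1]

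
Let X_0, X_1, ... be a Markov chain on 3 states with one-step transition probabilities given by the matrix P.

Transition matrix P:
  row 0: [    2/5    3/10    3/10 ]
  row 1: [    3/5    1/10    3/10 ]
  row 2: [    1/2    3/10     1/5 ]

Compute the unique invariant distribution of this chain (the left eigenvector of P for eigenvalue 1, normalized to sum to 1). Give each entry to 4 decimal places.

Balance equations π_j = Σ_i π_i·P[i][j]:
  π_0 = 2/5·π_0 + 3/5·π_1 + 1/2·π_2
  π_1 = 3/10·π_0 + 1/10·π_1 + 3/10·π_2
  normalize: π_0 + π_1 + π_2 = 1
Solving the linear system gives exactly π = [21/44, 1/4, 3/11].

π = [0.4773, 0.2500, 0.2727]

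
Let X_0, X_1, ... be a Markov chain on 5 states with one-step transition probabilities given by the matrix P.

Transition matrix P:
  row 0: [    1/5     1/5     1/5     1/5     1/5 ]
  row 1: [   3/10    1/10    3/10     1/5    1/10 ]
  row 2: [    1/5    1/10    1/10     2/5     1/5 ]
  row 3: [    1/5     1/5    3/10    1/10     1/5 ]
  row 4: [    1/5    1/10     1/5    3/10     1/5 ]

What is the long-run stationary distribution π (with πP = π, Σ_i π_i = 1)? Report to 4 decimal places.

Balance equations π_j = Σ_i π_i·P[i][j]:
  π_0 = 1/5·π_0 + 3/10·π_1 + 1/5·π_2 + 1/5·π_3 + 1/5·π_4
  π_1 = 1/5·π_0 + 1/10·π_1 + 1/10·π_2 + 1/5·π_3 + 1/10·π_4
  π_2 = 1/5·π_0 + 3/10·π_1 + 1/10·π_2 + 3/10·π_3 + 1/5·π_4
  π_3 = 1/5·π_0 + 1/5·π_1 + 2/5·π_2 + 1/10·π_3 + 3/10·π_4
  normalize: π_0 + π_1 + π_2 + π_3 + π_4 = 1
Solving the linear system gives exactly π = [1403/6540, 95/654, 13/60, 519/2180, 1213/6540].

π = [0.2145, 0.1453, 0.2167, 0.2381, 0.1855]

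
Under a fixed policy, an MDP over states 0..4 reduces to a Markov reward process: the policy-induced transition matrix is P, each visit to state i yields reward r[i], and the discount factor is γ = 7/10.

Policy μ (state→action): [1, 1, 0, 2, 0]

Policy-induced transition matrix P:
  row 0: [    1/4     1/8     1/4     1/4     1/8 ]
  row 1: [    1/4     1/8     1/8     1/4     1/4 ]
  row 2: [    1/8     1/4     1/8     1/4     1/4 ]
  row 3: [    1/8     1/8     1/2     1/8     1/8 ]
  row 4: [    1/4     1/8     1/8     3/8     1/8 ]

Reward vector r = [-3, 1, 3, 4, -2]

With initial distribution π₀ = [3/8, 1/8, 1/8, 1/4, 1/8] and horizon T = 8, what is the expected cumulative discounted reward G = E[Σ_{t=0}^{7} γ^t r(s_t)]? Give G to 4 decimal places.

t=0: π = [0.3750, 0.1250, 0.1250, 0.2500, 0.1250], E[r] = 0.1250, γ^t·E[r] = 0.125000, running G = 0.125000
t=1: π = [0.2031, 0.1406, 0.2656, 0.2344, 0.1563], E[r] = 0.9531, γ^t·E[r] = 0.667188, running G = 0.792188
t=2: π = [0.1875, 0.1582, 0.2383, 0.2402, 0.1758], E[r] = 0.9199, γ^t·E[r] = 0.450762, running G = 1.242949
t=3: π = [0.1902, 0.1548, 0.2385, 0.2419, 0.1746], E[r] = 0.9185, γ^t·E[r] = 0.315031, running G = 1.557980
t=4: π = [0.1899, 0.1548, 0.2395, 0.2416, 0.1742], E[r] = 0.9215, γ^t·E[r] = 0.221247, running G = 1.779227
t=5: π = [0.1899, 0.1549, 0.2393, 0.2416, 0.1743], E[r] = 0.9211, γ^t·E[r] = 0.154802, running G = 1.934029
t=6: π = [0.1899, 0.1549, 0.2393, 0.2416, 0.1743], E[r] = 0.9210, γ^t·E[r] = 0.108357, running G = 2.042386
t=7: π = [0.1899, 0.1549, 0.2393, 0.2416, 0.1743], E[r] = 0.9210, γ^t·E[r] = 0.075852, running G = 2.118238

G = 2.1182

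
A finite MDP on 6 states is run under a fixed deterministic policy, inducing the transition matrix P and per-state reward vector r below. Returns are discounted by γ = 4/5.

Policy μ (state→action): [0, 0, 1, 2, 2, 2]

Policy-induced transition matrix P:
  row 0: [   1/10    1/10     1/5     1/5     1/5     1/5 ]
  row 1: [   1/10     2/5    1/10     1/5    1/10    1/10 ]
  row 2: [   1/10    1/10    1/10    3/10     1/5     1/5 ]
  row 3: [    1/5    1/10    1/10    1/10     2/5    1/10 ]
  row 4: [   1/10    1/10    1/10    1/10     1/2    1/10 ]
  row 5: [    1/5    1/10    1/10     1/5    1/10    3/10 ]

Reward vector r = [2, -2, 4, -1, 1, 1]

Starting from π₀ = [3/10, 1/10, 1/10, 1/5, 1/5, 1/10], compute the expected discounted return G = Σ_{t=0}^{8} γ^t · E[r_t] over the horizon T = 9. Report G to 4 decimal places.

G = 3.3396

t=0: π = [0.3000, 0.1000, 0.1000, 0.2000, 0.2000, 0.1000], E[r] = 0.9000, γ^t·E[r] = 0.900000, running G = 0.900000
t=1: π = [0.1300, 0.1300, 0.1300, 0.1700, 0.2800, 0.1600], E[r] = 0.7900, γ^t·E[r] = 0.632000, running G = 1.532000
t=2: π = [0.1330, 0.1390, 0.1130, 0.1680, 0.2890, 0.1580], E[r] = 0.7190, γ^t·E[r] = 0.460160, running G = 1.992160
t=3: π = [0.1326, 0.1417, 0.1133, 0.1656, 0.2906, 0.1562], E[r] = 0.7162, γ^t·E[r] = 0.366694, running G = 2.358854
t=4: π = [0.1322, 0.1425, 0.1133, 0.1657, 0.2905, 0.1558], E[r] = 0.7130, γ^t·E[r] = 0.292049, running G = 2.650903
t=5: π = [0.1322, 0.1428, 0.1132, 0.1657, 0.2905, 0.1557], E[r] = 0.7121, γ^t·E[r] = 0.233354, running G = 2.884258
t=6: π = [0.1321, 0.1428, 0.1132, 0.1657, 0.2904, 0.1557], E[r] = 0.7119, γ^t·E[r] = 0.186620, running G = 3.070878
t=7: π = [0.1321, 0.1428, 0.1132, 0.1657, 0.2904, 0.1557], E[r] = 0.7118, γ^t·E[r] = 0.149280, running G = 3.220158
t=8: π = [0.1321, 0.1429, 0.1132, 0.1657, 0.2904, 0.1557], E[r] = 0.7118, γ^t·E[r] = 0.119420, running G = 3.339578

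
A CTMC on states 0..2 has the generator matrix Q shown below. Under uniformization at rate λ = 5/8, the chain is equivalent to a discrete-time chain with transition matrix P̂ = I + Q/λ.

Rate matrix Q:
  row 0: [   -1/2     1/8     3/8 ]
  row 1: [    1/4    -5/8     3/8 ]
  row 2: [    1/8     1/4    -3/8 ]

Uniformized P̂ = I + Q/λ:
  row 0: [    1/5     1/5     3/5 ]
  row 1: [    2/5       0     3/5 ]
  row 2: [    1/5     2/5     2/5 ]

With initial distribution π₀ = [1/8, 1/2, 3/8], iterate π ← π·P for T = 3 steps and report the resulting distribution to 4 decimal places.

π = [0.2540, 0.2450, 0.5010]

t=0: π = [0.1250, 0.5000, 0.3750]
t=1: π = [0.3000, 0.1750, 0.5250]
t=2: π = [0.2350, 0.2700, 0.4950]
t=3: π = [0.2540, 0.2450, 0.5010]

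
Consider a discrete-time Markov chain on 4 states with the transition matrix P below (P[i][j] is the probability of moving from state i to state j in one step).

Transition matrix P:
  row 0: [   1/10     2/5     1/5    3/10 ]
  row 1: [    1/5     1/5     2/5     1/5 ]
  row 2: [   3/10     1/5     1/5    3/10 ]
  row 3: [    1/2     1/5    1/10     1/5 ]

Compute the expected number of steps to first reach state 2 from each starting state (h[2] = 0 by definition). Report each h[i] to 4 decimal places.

First-step conditioning: h[2] = 0; for i ≠ 2, h[i] = 1 + Σ_k P[i][k]·h[k].
  h[0] = 1 + 1/10·h[0] + 2/5·h[1] + 3/10·h[3]
  h[1] = 1 + 1/5·h[0] + 1/5·h[1] + 1/5·h[3]
  h[3] = 1 + 1/2·h[0] + 1/5·h[1] + 1/5·h[3]
Solving the 3×3 linear system over states ≠ 2 gives exactly h = [325/76, 535/152, 0, 365/76] (h[2] = 0 is the target).

h = [4.2763, 3.5197, 0.0000, 4.8026]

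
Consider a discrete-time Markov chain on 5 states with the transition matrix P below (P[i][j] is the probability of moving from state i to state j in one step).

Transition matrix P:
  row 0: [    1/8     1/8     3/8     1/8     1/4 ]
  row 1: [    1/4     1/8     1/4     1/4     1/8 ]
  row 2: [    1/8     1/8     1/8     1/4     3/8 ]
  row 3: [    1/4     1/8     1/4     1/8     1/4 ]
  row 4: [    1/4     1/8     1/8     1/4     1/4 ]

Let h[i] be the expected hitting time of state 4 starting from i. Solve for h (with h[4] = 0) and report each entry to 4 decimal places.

h = [3.7295, 4.2475, 3.3612, 3.7755, 0.0000]

First-step conditioning: h[4] = 0; for i ≠ 4, h[i] = 1 + Σ_k P[i][k]·h[k].
  h[0] = 1 + 1/8·h[0] + 1/8·h[1] + 3/8·h[2] + 1/8·h[3]
  h[1] = 1 + 1/4·h[0] + 1/8·h[1] + 1/4·h[2] + 1/4·h[3]
  h[2] = 1 + 1/8·h[0] + 1/8·h[1] + 1/8·h[2] + 1/4·h[3]
  h[3] = 1 + 1/4·h[0] + 1/8·h[1] + 1/4·h[2] + 1/8·h[3]
Solving the 4×4 linear system over states ≠ 4 gives exactly h = [2592/695, 2952/695, 2336/695, 2624/695, 0] (h[4] = 0 is the target).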